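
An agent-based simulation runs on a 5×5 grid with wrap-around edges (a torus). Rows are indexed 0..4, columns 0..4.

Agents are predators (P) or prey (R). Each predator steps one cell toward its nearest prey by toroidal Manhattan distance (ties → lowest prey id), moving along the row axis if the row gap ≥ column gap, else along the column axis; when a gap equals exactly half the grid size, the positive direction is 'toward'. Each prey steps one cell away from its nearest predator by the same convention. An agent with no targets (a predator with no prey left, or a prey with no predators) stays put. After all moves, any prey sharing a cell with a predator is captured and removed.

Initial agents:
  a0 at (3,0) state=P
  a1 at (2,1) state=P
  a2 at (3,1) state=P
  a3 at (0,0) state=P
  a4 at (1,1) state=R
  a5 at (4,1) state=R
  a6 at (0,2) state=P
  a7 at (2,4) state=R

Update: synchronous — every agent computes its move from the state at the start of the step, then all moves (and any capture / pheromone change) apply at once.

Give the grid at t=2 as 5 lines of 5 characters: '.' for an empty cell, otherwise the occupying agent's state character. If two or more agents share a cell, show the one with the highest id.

PPP..
...RP
.....
.....
.R...

t=1: a0@(4,0):P a1@(1,1):P a2@(4,1):P a3@(1,0):P a4@(0,1):R a5@(0,1):R a6@(1,2):P a7@(1,4):R
t=2: a0@(0,0):P a1@(0,1):P a2@(0,1):P a3@(1,4):P a4@(4,1):R a5@(4,1):R a6@(0,2):P a7@(1,3):R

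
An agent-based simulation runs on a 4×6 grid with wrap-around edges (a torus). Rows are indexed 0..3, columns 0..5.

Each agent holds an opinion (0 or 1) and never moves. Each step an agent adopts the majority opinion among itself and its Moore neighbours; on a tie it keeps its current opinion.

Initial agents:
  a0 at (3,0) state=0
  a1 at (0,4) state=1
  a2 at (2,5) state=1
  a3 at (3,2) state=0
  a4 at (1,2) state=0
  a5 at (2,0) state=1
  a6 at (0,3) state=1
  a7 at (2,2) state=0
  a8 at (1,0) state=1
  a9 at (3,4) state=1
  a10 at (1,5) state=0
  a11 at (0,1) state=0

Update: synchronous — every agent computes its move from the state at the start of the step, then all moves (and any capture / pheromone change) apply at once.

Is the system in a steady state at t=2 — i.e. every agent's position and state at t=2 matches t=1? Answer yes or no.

t=1: a0@(3,0):0 a1@(0,4):1 a2@(2,5):1 a3@(3,2):0 a4@(1,2):0 a5@(2,0):1 a6@(0,3):1 a7@(2,2):0 a8@(1,0):1 a9@(3,4):1 a10@(1,5):1 a11@(0,1):0
t=2: (unchanged — steady state)

yes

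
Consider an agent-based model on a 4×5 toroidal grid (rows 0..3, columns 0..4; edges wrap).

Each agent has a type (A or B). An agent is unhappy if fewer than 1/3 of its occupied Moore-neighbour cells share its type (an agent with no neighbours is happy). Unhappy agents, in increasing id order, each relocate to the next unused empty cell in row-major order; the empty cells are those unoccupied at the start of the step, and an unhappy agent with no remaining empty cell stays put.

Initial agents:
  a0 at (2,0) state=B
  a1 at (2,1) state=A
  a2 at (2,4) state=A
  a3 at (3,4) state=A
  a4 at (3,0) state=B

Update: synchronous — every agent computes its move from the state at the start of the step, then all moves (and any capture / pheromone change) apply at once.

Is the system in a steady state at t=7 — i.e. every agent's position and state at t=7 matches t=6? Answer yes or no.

yes

t=1: a0@(0,0):B a1@(0,1):A a2@(2,4):A a3@(3,4):A a4@(0,2):B
t=2: a0@(0,3):B a1@(0,4):A a2@(2,4):A a3@(3,4):A a4@(1,0):B
t=3: a0@(0,0):B a1@(0,4):A a2@(2,4):A a3@(3,4):A a4@(0,1):B
t=4: (unchanged — steady state)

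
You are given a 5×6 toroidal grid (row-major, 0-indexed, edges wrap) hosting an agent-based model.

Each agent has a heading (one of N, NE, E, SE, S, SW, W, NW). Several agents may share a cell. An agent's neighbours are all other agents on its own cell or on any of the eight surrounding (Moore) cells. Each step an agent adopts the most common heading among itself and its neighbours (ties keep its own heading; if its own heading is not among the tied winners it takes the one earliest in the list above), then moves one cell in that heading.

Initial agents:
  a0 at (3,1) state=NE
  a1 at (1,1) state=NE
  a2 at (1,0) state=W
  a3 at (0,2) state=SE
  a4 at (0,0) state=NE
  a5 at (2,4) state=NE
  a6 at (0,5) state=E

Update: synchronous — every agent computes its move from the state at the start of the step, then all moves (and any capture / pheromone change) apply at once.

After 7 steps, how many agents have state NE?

t=1: a0@(2,2):NE a1@(0,2):NE a2@(0,1):NE a3@(1,3):SE a4@(4,1):NE a5@(1,5):NE a6@(0,0):E
t=2: a0@(1,3):NE a1@(4,3):NE a2@(4,2):NE a3@(0,4):NE a4@(3,2):NE a5@(0,0):NE a6@(4,1):NE
t=3: a0@(0,4):NE a1@(3,4):NE a2@(3,3):NE a3@(4,5):NE a4@(2,3):NE a5@(4,1):NE a6@(3,2):NE
t=4: a0@(4,5):NE a1@(2,5):NE a2@(2,4):NE a3@(3,0):NE a4@(1,4):NE a5@(3,2):NE a6@(2,3):NE
t=5: a0@(3,0):NE a1@(1,0):NE a2@(1,5):NE a3@(2,1):NE a4@(0,5):NE a5@(2,3):NE a6@(1,4):NE
t=6: a0@(2,1):NE a1@(0,1):NE a2@(0,0):NE a3@(1,2):NE a4@(4,0):NE a5@(1,4):NE a6@(0,5):NE
t=7: a0@(1,2):NE a1@(4,2):NE a2@(4,1):NE a3@(0,3):NE a4@(3,1):NE a5@(0,5):NE a6@(4,0):NE

7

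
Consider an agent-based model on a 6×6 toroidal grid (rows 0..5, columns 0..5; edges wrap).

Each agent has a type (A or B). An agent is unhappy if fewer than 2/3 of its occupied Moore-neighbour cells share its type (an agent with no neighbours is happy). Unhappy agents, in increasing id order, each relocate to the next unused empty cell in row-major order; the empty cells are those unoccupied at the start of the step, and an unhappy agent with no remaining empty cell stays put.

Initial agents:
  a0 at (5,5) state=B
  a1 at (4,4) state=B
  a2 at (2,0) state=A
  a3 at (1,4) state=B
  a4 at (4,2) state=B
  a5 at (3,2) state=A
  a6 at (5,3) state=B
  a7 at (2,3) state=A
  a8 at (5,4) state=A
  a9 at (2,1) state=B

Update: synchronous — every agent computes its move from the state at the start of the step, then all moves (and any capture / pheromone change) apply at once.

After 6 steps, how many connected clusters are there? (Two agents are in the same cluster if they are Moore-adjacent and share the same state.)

2

t=1: a0@(0,0):B a1@(4,4):B a2@(0,1):A a3@(0,2):B a4@(0,3):B a5@(0,4):A a6@(5,3):B a7@(0,5):A a8@(1,0):A a9@(1,1):B
t=2: a0@(1,2):B a1@(4,4):B a2@(1,3):A a3@(0,2):B a4@(0,3):B a5@(1,4):A a6@(5,3):B a7@(0,5):A a8@(1,5):A a9@(2,0):B
t=3: a0@(1,2):B a1@(4,4):B a2@(0,0):A a3@(0,2):B a4@(0,1):B a5@(1,4):A a6@(5,3):B a7@(0,5):A a8@(1,5):A a9@(0,4):B
t=4: a0@(1,2):B a1@(4,4):B a2@(0,0):A a3@(0,2):B a4@(0,1):B a5@(1,4):A a6@(5,3):B a7@(0,5):A a8@(1,5):A a9@(0,3):B
t=5: (unchanged — steady state)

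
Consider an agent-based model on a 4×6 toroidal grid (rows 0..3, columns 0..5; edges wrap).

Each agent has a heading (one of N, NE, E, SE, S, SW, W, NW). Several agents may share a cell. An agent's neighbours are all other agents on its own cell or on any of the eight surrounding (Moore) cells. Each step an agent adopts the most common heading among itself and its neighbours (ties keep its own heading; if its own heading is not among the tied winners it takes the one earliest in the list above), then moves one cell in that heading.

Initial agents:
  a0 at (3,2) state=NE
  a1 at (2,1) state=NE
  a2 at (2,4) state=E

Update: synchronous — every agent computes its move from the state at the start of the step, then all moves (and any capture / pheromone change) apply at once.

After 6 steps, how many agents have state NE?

t=1: a0@(2,3):NE a1@(1,2):NE a2@(2,5):E
t=2: a0@(1,4):NE a1@(0,3):NE a2@(2,0):E
t=3: a0@(0,5):NE a1@(3,4):NE a2@(2,1):E
t=4: a0@(3,0):NE a1@(2,5):NE a2@(2,2):E
t=5: a0@(2,1):NE a1@(1,0):NE a2@(2,3):E
t=6: a0@(1,2):NE a1@(0,1):NE a2@(2,4):E

2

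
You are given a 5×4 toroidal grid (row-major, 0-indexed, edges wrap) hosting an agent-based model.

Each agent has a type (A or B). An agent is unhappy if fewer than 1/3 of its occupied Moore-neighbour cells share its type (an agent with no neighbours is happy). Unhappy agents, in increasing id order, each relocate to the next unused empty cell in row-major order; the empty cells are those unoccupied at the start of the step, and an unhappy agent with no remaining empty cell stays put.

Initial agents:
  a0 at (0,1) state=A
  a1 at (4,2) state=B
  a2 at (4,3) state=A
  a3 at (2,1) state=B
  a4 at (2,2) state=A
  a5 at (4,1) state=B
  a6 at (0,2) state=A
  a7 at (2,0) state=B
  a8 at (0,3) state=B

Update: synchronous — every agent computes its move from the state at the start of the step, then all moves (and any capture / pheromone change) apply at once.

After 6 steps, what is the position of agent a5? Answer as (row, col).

(1, 0)

t=1: a0@(0,1):A a1@(4,2):B a2@(4,3):A a3@(2,1):B a4@(0,0):A a5@(4,1):B a6@(0,2):A a7@(2,0):B a8@(0,3):B
t=2: a0@(0,1):A a1@(4,2):B a2@(4,3):A a3@(2,1):B a4@(0,0):A a5@(1,0):B a6@(0,2):A a7@(2,0):B a8@(1,1):B
t=3: a0@(0,1):A a1@(0,3):B a2@(4,3):A a3@(2,1):B a4@(0,0):A a5@(1,0):B a6@(0,2):A a7@(2,0):B a8@(1,1):B
t=4: a0@(0,1):A a1@(1,2):B a2@(4,3):A a3@(2,1):B a4@(0,0):A a5@(1,0):B a6@(0,2):A a7@(2,0):B a8@(1,1):B
t=5: (unchanged — steady state)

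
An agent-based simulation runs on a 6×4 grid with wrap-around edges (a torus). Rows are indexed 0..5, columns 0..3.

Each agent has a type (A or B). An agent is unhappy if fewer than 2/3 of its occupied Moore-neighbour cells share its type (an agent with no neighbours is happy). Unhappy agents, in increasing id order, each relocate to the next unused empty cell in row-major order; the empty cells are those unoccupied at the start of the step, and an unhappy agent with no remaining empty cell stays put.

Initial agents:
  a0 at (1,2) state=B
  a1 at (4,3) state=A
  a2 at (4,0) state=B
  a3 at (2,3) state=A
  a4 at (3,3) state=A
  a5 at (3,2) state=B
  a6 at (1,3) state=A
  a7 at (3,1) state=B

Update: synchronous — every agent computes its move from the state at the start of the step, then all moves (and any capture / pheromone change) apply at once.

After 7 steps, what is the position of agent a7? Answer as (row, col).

(3, 3)

t=1: a0@(0,0):B a1@(0,1):A a2@(0,2):B a3@(0,3):A a4@(1,0):A a5@(1,1):B a6@(2,0):A a7@(3,1):B
t=2: a0@(1,2):B a1@(1,3):A a2@(2,1):B a3@(2,2):A a4@(2,3):A a5@(3,0):B a6@(3,2):A a7@(3,3):B
t=3: a0@(0,0):B a1@(1,3):A a2@(0,1):B a3@(0,2):A a4@(0,3):A a5@(3,0):B a6@(1,0):A a7@(1,1):B
t=4: a0@(1,2):B a1@(1,3):A a2@(2,0):B a3@(2,1):A a4@(0,3):A a5@(3,0):B a6@(2,2):A a7@(2,3):B
t=5: a0@(0,0):B a1@(0,1):A a2@(0,2):B a3@(1,0):A a4@(1,1):A a5@(3,0):B a6@(3,1):A a7@(3,2):B
t=6: a0@(0,3):B a1@(1,2):A a2@(1,3):B a3@(1,0):A a4@(2,0):A a5@(2,1):B a6@(2,2):A a7@(2,3):B
t=7: a0@(0,0):B a1@(0,1):A a2@(0,2):B a3@(1,1):A a4@(3,0):A a5@(3,1):B a6@(3,2):A a7@(3,3):B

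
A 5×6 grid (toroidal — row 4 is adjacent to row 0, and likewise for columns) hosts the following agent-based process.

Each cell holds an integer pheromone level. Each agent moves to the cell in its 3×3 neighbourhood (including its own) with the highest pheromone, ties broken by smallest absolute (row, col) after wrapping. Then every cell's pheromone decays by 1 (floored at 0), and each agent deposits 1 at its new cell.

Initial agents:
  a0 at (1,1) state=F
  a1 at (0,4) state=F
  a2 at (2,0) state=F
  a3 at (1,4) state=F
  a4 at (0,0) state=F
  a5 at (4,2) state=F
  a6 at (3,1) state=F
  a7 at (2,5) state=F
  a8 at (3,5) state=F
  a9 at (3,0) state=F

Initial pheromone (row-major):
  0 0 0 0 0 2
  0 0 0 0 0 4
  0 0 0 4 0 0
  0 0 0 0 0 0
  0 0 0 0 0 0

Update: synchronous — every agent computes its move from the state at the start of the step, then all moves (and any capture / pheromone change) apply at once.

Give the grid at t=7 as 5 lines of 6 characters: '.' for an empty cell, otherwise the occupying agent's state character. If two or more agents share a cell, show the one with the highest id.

......
.....F
......
......
......

t=1: a0@(0,0) a1@(1,5) a2@(1,5) a3@(1,5) a4@(1,5) a5@(0,1) a6@(2,0) a7@(1,5) a8@(2,0) a9@(2,0) | pheromone: 1 1 0 0 0 1 / 0 0 0 0 0 8 / 3 0 0 3 0 0 / 0 0 0 0 0 0 / 0 0 0 0 0 0
t=2: a0@(1,5) a1@(1,5) a2@(1,5) a3@(1,5) a4@(1,5) a5@(0,0) a6@(1,5) a7@(1,5) a8@(1,5) a9@(1,5) | pheromone: 1 0 0 0 0 0 / 0 0 0 0 0 16 / 2 0 0 2 0 0 / 0 0 0 0 0 0 / 0 0 0 0 0 0
t=3: a0@(1,5) a1@(1,5) a2@(1,5) a3@(1,5) a4@(1,5) a5@(1,5) a6@(1,5) a7@(1,5) a8@(1,5) a9@(1,5) | pheromone: 0 0 0 0 0 0 / 0 0 0 0 0 25 / 1 0 0 1 0 0 / 0 0 0 0 0 0 / 0 0 0 0 0 0
t=4: a0@(1,5) a1@(1,5) a2@(1,5) a3@(1,5) a4@(1,5) a5@(1,5) a6@(1,5) a7@(1,5) a8@(1,5) a9@(1,5) | pheromone: 0 0 0 0 0 0 / 0 0 0 0 0 34 / 0 0 0 0 0 0 / 0 0 0 0 0 0 / 0 0 0 0 0 0
t=5: a0@(1,5) a1@(1,5) a2@(1,5) a3@(1,5) a4@(1,5) a5@(1,5) a6@(1,5) a7@(1,5) a8@(1,5) a9@(1,5) | pheromone: 0 0 0 0 0 0 / 0 0 0 0 0 43 / 0 0 0 0 0 0 / 0 0 0 0 0 0 / 0 0 0 0 0 0
t=6: a0@(1,5) a1@(1,5) a2@(1,5) a3@(1,5) a4@(1,5) a5@(1,5) a6@(1,5) a7@(1,5) a8@(1,5) a9@(1,5) | pheromone: 0 0 0 0 0 0 / 0 0 0 0 0 52 / 0 0 0 0 0 0 / 0 0 0 0 0 0 / 0 0 0 0 0 0
t=7: a0@(1,5) a1@(1,5) a2@(1,5) a3@(1,5) a4@(1,5) a5@(1,5) a6@(1,5) a7@(1,5) a8@(1,5) a9@(1,5) | pheromone: 0 0 0 0 0 0 / 0 0 0 0 0 61 / 0 0 0 0 0 0 / 0 0 0 0 0 0 / 0 0 0 0 0 0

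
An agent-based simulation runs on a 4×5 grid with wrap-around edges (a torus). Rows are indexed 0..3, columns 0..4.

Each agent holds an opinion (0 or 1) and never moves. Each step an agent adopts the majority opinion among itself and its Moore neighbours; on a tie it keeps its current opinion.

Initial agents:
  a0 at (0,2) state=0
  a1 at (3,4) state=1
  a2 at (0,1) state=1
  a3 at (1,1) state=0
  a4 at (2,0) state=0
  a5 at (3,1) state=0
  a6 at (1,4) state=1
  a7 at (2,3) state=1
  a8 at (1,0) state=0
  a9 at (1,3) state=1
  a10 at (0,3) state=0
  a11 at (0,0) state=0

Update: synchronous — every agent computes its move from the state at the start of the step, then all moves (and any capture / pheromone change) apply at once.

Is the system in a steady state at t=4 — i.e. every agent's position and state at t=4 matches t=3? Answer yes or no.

no

t=1: a0@(0,2):0 a1@(3,4):0 a2@(0,1):0 a3@(1,1):0 a4@(2,0):0 a5@(3,1):0 a6@(1,4):0 a7@(2,3):1 a8@(1,0):0 a9@(1,3):1 a10@(0,3):1 a11@(0,0):0
t=2: a0@(0,2):0 a1@(3,4):0 a2@(0,1):0 a3@(1,1):0 a4@(2,0):0 a5@(3,1):0 a6@(1,4):0 a7@(2,3):1 a8@(1,0):0 a9@(1,3):1 a10@(0,3):0 a11@(0,0):0
t=3: a0@(0,2):0 a1@(3,4):0 a2@(0,1):0 a3@(1,1):0 a4@(2,0):0 a5@(3,1):0 a6@(1,4):0 a7@(2,3):1 a8@(1,0):0 a9@(1,3):0 a10@(0,3):0 a11@(0,0):0
t=4: a0@(0,2):0 a1@(3,4):0 a2@(0,1):0 a3@(1,1):0 a4@(2,0):0 a5@(3,1):0 a6@(1,4):0 a7@(2,3):0 a8@(1,0):0 a9@(1,3):0 a10@(0,3):0 a11@(0,0):0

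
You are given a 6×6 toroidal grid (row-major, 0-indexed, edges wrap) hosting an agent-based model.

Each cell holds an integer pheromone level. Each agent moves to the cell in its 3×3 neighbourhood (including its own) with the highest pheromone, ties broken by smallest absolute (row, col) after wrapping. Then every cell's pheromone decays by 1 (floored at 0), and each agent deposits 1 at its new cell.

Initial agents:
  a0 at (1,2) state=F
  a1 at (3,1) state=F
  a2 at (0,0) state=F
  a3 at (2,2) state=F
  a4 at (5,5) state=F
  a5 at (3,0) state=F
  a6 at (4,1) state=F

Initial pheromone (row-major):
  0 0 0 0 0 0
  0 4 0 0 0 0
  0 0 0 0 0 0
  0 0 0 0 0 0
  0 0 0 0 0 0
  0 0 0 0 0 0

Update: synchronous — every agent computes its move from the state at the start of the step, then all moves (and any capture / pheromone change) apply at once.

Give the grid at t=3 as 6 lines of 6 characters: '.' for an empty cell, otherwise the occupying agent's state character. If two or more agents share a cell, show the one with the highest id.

t=1: a0@(1,1) a1@(2,0) a2@(1,1) a3@(1,1) a4@(0,0) a5@(2,0) a6@(3,0) | pheromone: 1 0 0 0 0 0 / 0 6 0 0 0 0 / 2 0 0 0 0 0 / 1 0 0 0 0 0 / 0 0 0 0 0 0 / 0 0 0 0 0 0
t=2: a0@(1,1) a1@(1,1) a2@(1,1) a3@(1,1) a4@(1,1) a5@(1,1) a6@(2,0) | pheromone: 0 0 0 0 0 0 / 0 11 0 0 0 0 / 2 0 0 0 0 0 / 0 0 0 0 0 0 / 0 0 0 0 0 0 / 0 0 0 0 0 0
t=3: a0@(1,1) a1@(1,1) a2@(1,1) a3@(1,1) a4@(1,1) a5@(1,1) a6@(1,1) | pheromone: 0 0 0 0 0 0 / 0 17 0 0 0 0 / 1 0 0 0 0 0 / 0 0 0 0 0 0 / 0 0 0 0 0 0 / 0 0 0 0 0 0

......
.F....
......
......
......
......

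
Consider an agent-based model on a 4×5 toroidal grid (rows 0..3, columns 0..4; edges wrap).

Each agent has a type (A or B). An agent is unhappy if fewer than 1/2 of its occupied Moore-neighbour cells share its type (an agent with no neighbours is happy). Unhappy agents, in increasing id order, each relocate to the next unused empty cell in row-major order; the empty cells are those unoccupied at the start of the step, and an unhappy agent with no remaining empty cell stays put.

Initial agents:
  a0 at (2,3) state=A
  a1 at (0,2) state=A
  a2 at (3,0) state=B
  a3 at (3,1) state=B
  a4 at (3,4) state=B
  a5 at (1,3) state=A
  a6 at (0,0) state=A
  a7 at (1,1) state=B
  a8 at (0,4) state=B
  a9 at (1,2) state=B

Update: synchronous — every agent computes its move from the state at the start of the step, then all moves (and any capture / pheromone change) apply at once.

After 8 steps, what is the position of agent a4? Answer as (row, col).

t=1: a0@(0,1):A a1@(0,3):A a2@(3,0):B a3@(1,0):B a4@(3,4):B a5@(1,3):A a6@(1,4):A a7@(2,0):B a8@(0,4):B a9@(2,1):B
t=2: a0@(0,0):A a1@(0,3):A a2@(3,0):B a3@(1,0):B a4@(3,4):B a5@(1,3):A a6@(0,2):A a7@(2,0):B a8@(0,4):B a9@(2,1):B
t=3: a0@(0,1):A a1@(0,3):A a2@(3,0):B a3@(1,0):B a4@(3,4):B a5@(1,3):A a6@(0,2):A a7@(2,0):B a8@(0,4):B a9@(2,1):B
t=4: a0@(0,0):A a1@(0,3):A a2@(3,0):B a3@(1,0):B a4@(3,4):B a5@(1,3):A a6@(0,2):A a7@(2,0):B a8@(0,4):B a9@(2,1):B
t=5: a0@(0,1):A a1@(0,3):A a2@(3,0):B a3@(1,0):B a4@(3,4):B a5@(1,3):A a6@(0,2):A a7@(2,0):B a8@(0,4):B a9@(2,1):B
t=6: a0@(0,0):A a1@(0,3):A a2@(3,0):B a3@(1,0):B a4@(3,4):B a5@(1,3):A a6@(0,2):A a7@(2,0):B a8@(0,4):B a9@(2,1):B
t=7: a0@(0,1):A a1@(0,3):A a2@(3,0):B a3@(1,0):B a4@(3,4):B a5@(1,3):A a6@(0,2):A a7@(2,0):B a8@(0,4):B a9@(2,1):B
t=8: a0@(0,0):A a1@(0,3):A a2@(3,0):B a3@(1,0):B a4@(3,4):B a5@(1,3):A a6@(0,2):A a7@(2,0):B a8@(0,4):B a9@(2,1):B

(3, 4)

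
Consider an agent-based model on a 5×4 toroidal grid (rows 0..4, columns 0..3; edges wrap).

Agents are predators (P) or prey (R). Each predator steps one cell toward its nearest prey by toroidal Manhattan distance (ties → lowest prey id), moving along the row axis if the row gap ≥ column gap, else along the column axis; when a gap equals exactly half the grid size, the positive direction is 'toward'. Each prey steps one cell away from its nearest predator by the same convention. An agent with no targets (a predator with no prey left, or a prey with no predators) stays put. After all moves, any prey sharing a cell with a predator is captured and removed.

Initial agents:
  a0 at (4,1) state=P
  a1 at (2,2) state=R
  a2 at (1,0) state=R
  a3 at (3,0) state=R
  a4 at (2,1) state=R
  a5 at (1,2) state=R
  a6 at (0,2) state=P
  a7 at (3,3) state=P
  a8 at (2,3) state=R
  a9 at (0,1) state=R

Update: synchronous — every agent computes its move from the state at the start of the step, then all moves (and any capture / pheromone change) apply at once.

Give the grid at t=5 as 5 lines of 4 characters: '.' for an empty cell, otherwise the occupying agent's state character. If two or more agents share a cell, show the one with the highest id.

t=1: a0@(0,1):P a1@(3,2):R a2@(2,0):R a3@(3,1):R a4@(1,1):R a5@(2,2):R a6@(1,2):P a7@(3,0):P a8@(1,3):R a9@(1,1):R
t=2: a0@(1,1):P a1@(4,2):R a2@(1,0):R a3@(3,2):R a4@(2,1):R a5@(3,2):R a6@(1,1):P a7@(2,0):P a8@(1,0):R a9@(2,1):R
t=3: a0@(1,0):P a1@(3,2):R a2@(1,3):R a3@(4,2):R a4@(3,1):R a5@(4,2):R a6@(1,0):P a7@(1,0):P a8@(1,3):R a9@(3,1):R
t=4: a0@(1,3):P a1@(4,2):R a2@(1,2):R a3@(3,2):R a4@(4,1):R a5@(3,2):R a6@(1,3):P a7@(1,3):P a8@(1,2):R a9@(4,1):R
t=5: a0@(1,2):P a1@(3,2):R a2@(1,1):R a3@(4,2):R a4@(3,1):R a5@(4,2):R a6@(1,2):P a7@(1,2):P a8@(1,1):R a9@(3,1):R

....
.RP.
....
.RR.
..R.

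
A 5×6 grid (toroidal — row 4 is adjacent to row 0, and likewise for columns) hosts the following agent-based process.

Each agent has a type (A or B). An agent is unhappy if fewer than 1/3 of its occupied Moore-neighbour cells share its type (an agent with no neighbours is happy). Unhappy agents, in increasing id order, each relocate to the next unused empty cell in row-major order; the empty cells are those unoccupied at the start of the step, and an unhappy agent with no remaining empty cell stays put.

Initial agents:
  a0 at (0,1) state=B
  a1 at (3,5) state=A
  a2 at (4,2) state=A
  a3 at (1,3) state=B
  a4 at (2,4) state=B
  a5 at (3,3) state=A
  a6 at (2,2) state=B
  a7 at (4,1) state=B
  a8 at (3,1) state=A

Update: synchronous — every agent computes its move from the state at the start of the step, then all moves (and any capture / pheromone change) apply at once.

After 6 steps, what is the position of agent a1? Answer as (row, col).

(0, 1)

t=1: a0@(0,1):B a1@(0,0):A a2@(4,2):A a3@(1,3):B a4@(2,4):B a5@(3,3):A a6@(2,2):B a7@(4,1):B a8@(3,1):A
t=2: a0@(0,1):B a1@(0,2):A a2@(4,2):A a3@(1,3):B a4@(2,4):B a5@(3,3):A a6@(2,2):B a7@(0,3):B a8@(3,1):A
t=3: a0@(0,0):B a1@(0,4):A a2@(4,2):A a3@(1,3):B a4@(2,4):B a5@(3,3):A a6@(2,2):B a7@(0,3):B a8@(3,1):A
t=4: a0@(0,0):B a1@(0,1):A a2@(4,2):A a3@(1,3):B a4@(2,4):B a5@(3,3):A a6@(2,2):B a7@(0,3):B a8@(3,1):A
t=5: a0@(0,2):B a1@(0,1):A a2@(4,2):A a3@(1,3):B a4@(2,4):B a5@(3,3):A a6@(2,2):B a7@(0,3):B a8@(3,1):A
t=6: (unchanged — steady state)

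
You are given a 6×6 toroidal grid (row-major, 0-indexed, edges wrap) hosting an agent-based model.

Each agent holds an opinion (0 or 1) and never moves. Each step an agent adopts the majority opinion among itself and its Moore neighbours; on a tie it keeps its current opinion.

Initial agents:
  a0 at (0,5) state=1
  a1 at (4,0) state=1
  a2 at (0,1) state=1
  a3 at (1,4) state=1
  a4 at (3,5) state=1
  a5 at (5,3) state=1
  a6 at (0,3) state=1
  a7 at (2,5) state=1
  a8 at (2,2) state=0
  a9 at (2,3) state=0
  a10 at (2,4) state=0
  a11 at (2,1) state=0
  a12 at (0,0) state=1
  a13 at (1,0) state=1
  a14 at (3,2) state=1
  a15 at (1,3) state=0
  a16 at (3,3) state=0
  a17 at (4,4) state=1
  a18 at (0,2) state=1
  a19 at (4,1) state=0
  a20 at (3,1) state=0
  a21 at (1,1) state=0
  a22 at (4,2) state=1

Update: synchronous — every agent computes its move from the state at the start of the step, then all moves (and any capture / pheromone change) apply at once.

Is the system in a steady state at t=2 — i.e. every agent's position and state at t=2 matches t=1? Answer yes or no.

yes

t=1: a0@(0,5):1 a1@(4,0):1 a2@(0,1):1 a3@(1,4):1 a4@(3,5):1 a5@(5,3):1 a6@(0,3):1 a7@(2,5):1 a8@(2,2):0 a9@(2,3):0 a10@(2,4):0 a11@(2,1):0 a12@(0,0):1 a13@(1,0):1 a14@(3,2):0 a15@(1,3):0 a16@(3,3):0 a17@(4,4):1 a18@(0,2):1 a19@(4,1):1 a20@(3,1):0 a21@(1,1):1 a22@(4,2):1
t=2: (unchanged — steady state)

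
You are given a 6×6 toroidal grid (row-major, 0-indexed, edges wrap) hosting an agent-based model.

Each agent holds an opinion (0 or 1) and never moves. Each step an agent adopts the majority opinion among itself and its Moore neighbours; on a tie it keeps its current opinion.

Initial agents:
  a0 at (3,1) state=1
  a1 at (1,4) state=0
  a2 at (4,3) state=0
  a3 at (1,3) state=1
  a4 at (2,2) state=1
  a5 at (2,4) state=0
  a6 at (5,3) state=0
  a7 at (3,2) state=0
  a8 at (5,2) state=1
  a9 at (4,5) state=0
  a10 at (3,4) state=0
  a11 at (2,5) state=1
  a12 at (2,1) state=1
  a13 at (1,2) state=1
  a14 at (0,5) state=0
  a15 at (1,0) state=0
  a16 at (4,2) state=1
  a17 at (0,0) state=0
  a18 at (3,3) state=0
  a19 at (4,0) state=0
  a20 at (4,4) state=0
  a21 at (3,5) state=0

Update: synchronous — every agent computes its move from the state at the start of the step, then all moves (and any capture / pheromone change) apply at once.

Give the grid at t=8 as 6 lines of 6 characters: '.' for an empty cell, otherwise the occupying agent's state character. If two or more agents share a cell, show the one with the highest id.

0....0
0.110.
.11.00
.11000
0.0000
..00..

t=1: a0@(3,1):1 a1@(1,4):0 a2@(4,3):0 a3@(1,3):1 a4@(2,2):1 a5@(2,4):0 a6@(5,3):0 a7@(3,2):1 a8@(5,2):1 a9@(4,5):0 a10@(3,4):0 a11@(2,5):0 a12@(2,1):1 a13@(1,2):1 a14@(0,5):0 a15@(1,0):0 a16@(4,2):0 a17@(0,0):0 a18@(3,3):0 a19@(4,0):0 a20@(4,4):0 a21@(3,5):0
t=2: a0@(3,1):1 a1@(1,4):0 a2@(4,3):0 a3@(1,3):1 a4@(2,2):1 a5@(2,4):0 a6@(5,3):0 a7@(3,2):1 a8@(5,2):0 a9@(4,5):0 a10@(3,4):0 a11@(2,5):0 a12@(2,1):1 a13@(1,2):1 a14@(0,5):0 a15@(1,0):0 a16@(4,2):0 a17@(0,0):0 a18@(3,3):0 a19@(4,0):0 a20@(4,4):0 a21@(3,5):0
t=3: (unchanged — steady state)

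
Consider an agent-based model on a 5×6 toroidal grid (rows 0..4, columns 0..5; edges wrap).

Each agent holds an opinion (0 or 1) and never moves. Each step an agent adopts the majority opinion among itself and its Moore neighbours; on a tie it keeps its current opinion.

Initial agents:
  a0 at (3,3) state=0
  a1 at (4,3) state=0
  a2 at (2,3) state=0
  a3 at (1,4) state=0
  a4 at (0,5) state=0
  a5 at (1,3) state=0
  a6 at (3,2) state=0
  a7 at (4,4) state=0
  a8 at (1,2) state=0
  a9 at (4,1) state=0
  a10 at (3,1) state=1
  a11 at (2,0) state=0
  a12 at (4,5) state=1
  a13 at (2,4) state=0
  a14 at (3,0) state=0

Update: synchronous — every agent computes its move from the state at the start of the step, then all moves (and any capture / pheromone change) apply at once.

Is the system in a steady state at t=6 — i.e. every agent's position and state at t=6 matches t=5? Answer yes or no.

t=1: a0@(3,3):0 a1@(4,3):0 a2@(2,3):0 a3@(1,4):0 a4@(0,5):0 a5@(1,3):0 a6@(3,2):0 a7@(4,4):0 a8@(1,2):0 a9@(4,1):0 a10@(3,1):0 a11@(2,0):0 a12@(4,5):0 a13@(2,4):0 a14@(3,0):0
t=2: (unchanged — steady state)

yes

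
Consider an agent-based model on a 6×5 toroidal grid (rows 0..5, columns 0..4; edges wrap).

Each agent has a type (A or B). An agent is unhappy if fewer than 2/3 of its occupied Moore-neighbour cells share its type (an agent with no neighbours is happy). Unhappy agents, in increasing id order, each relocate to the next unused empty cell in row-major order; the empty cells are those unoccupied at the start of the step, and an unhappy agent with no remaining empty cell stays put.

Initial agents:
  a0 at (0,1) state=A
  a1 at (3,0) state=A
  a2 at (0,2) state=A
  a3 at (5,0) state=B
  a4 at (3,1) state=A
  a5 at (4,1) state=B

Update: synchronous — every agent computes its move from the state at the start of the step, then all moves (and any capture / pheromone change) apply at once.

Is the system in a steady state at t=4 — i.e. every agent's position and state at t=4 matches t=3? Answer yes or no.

t=1: a0@(0,0):A a1@(0,3):A a2@(0,2):A a3@(0,4):B a4@(1,0):A a5@(1,1):B
t=2: a0@(0,1):A a1@(1,2):A a2@(1,3):A a3@(1,4):B a4@(2,0):A a5@(2,1):B
t=3: a0@(0,1):A a1@(1,2):A a2@(0,0):A a3@(0,2):B a4@(0,3):A a5@(0,4):B
t=4: a0@(0,1):A a1@(1,2):A a2@(1,0):A a3@(1,1):B a4@(1,3):A a5@(1,4):B

no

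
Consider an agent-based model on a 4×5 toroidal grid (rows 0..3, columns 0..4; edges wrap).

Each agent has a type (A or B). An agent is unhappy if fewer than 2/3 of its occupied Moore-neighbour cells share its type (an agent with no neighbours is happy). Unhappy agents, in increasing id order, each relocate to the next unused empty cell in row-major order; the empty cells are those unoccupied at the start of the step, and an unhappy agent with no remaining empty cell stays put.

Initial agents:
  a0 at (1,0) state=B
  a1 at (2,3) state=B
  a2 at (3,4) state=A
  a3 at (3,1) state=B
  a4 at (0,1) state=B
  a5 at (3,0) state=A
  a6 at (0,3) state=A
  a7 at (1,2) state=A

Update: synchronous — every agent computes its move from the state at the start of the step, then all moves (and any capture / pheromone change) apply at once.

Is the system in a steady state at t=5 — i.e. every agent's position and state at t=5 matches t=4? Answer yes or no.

yes

t=1: a0@(1,0):B a1@(0,0):B a2@(3,4):A a3@(0,2):B a4@(0,4):B a5@(1,1):A a6@(0,3):A a7@(1,3):A
t=2: a0@(1,0):B a1@(0,1):B a2@(1,2):A a3@(1,4):B a4@(2,0):B a5@(2,1):A a6@(2,2):A a7@(2,3):A
t=3: a0@(1,0):B a1@(0,0):B a2@(1,2):A a3@(1,4):B a4@(2,0):B a5@(0,2):A a6@(2,2):A a7@(2,3):A
t=4: (unchanged — steady state)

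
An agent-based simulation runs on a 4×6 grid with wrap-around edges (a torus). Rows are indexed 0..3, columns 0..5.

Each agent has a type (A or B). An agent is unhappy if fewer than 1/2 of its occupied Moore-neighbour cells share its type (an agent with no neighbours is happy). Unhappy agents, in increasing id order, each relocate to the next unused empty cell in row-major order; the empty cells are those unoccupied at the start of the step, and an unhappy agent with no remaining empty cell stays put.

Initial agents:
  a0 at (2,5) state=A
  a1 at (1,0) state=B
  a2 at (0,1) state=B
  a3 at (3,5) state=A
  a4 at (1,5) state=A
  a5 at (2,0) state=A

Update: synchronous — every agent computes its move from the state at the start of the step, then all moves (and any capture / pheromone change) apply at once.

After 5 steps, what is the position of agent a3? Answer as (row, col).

t=1: a0@(2,5):A a1@(0,0):B a2@(0,1):B a3@(3,5):A a4@(1,5):A a5@(2,0):A
t=2: a0@(2,5):A a1@(0,2):B a2@(0,1):B a3@(3,5):A a4@(1,5):A a5@(2,0):A
t=3: (unchanged — steady state)

(3, 5)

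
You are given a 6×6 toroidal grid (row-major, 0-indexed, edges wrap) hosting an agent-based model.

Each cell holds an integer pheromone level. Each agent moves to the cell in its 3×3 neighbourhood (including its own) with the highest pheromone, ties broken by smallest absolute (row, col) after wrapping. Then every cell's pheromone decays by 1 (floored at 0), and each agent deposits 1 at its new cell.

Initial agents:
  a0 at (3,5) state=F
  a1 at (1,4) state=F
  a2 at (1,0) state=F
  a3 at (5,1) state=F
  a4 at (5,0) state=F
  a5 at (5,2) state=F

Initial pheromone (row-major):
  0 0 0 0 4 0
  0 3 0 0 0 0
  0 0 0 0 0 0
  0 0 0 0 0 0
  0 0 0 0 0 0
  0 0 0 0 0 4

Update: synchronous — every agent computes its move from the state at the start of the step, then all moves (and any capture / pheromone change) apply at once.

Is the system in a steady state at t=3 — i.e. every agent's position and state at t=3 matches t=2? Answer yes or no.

no

t=1: a0@(2,0) a1@(0,4) a2@(1,1) a3@(0,0) a4@(5,5) a5@(0,1) | pheromone: 1 1 0 0 4 0 / 0 3 0 0 0 0 / 1 0 0 0 0 0 / 0 0 0 0 0 0 / 0 0 0 0 0 0 / 0 0 0 0 0 4
t=2: a0@(1,1) a1@(0,4) a2@(1,1) a3@(5,5) a4@(0,4) a5@(1,1) | pheromone: 0 0 0 0 5 0 / 0 5 0 0 0 0 / 0 0 0 0 0 0 / 0 0 0 0 0 0 / 0 0 0 0 0 0 / 0 0 0 0 0 4
t=3: a0@(1,1) a1@(0,4) a2@(1,1) a3@(0,4) a4@(0,4) a5@(1,1) | pheromone: 0 0 0 0 7 0 / 0 7 0 0 0 0 / 0 0 0 0 0 0 / 0 0 0 0 0 0 / 0 0 0 0 0 0 / 0 0 0 0 0 3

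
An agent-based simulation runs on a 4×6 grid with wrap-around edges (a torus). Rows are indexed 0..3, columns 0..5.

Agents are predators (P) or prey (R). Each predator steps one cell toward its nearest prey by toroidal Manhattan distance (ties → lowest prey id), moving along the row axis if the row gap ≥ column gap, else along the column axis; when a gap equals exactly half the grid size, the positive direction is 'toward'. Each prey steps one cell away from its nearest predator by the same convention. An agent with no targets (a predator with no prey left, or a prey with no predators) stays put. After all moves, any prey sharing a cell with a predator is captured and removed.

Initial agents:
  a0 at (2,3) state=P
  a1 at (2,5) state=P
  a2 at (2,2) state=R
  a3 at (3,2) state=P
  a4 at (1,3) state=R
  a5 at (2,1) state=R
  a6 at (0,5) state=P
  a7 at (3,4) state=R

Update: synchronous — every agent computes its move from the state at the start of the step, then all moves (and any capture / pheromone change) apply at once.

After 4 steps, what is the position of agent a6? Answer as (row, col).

(2, 5)

t=1: a0@(2,2):P a1@(2,0):P a2@(2,1):R a3@(2,2):P a4@(0,3):R a6@(3,5):P a7@(0,4):R
t=2: a0@(2,1):P a1@(2,1):P a2@(2,0):R a3@(2,1):P a4@(3,3):R a6@(0,5):P a7@(1,4):R
t=3: a0@(2,0):P a1@(2,0):P a2@(2,5):R a3@(2,0):P a4@(3,4):R a6@(1,5):P a7@(2,4):R
t=4: a0@(2,5):P a1@(2,5):P a2@(2,4):R a3@(2,5):P a4@(3,3):R a6@(2,5):P a7@(2,3):R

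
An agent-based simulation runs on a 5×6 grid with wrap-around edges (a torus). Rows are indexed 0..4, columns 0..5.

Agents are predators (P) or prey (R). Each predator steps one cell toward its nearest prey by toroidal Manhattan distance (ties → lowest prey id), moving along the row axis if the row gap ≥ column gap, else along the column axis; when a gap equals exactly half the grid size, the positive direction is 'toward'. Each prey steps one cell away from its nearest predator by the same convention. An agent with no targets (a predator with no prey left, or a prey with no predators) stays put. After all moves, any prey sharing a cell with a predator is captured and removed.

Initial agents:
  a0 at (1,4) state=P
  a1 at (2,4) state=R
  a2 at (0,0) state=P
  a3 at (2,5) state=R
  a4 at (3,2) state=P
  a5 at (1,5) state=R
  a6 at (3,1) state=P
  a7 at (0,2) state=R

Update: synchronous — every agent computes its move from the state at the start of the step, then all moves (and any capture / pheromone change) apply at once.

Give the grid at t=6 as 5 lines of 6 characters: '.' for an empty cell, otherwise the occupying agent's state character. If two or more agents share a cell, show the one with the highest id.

t=1: a0@(2,4):P a1@(3,4):R a2@(1,0):P a3@(3,5):R a4@(4,2):P a6@(3,0):P a7@(0,3):R
t=2: a0@(3,4):P a1@(4,4):R a2@(2,0):P a4@(0,2):P a6@(3,5):P a7@(1,3):R
t=3: a0@(4,4):P a1@(0,4):R a2@(3,0):P a4@(1,2):P a6@(4,5):P a7@(2,3):R
t=4: a0@(0,4):P a1@(1,4):R a2@(4,0):P a4@(2,2):P a6@(0,5):P a7@(3,3):R
t=5: a0@(1,4):P a1@(2,4):R a2@(0,0):P a4@(3,2):P a6@(1,5):P a7@(4,3):R
t=6: a0@(2,4):P a1@(3,4):R a2@(1,0):P a4@(4,2):P a6@(2,5):P a7@(0,3):R

...R..
P.....
....PP
....R.
..P...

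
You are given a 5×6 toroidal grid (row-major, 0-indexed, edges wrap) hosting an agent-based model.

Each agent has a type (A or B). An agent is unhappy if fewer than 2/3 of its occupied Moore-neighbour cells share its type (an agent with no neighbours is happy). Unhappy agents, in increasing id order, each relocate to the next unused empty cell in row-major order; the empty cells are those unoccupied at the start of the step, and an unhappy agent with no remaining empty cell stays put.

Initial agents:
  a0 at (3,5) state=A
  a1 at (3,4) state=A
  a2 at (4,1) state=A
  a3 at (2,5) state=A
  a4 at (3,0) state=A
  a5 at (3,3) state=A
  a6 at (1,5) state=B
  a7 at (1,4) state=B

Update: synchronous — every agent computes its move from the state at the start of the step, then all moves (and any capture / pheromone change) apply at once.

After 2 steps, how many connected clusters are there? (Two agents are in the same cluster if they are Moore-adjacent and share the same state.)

3

t=1: a0@(3,5):A a1@(3,4):A a2@(4,1):A a3@(0,0):A a4@(3,0):A a5@(3,3):A a6@(0,1):B a7@(0,2):B
t=2: a0@(3,5):A a1@(3,4):A a2@(0,3):A a3@(0,4):A a4@(3,0):A a5@(3,3):A a6@(0,5):B a7@(1,0):B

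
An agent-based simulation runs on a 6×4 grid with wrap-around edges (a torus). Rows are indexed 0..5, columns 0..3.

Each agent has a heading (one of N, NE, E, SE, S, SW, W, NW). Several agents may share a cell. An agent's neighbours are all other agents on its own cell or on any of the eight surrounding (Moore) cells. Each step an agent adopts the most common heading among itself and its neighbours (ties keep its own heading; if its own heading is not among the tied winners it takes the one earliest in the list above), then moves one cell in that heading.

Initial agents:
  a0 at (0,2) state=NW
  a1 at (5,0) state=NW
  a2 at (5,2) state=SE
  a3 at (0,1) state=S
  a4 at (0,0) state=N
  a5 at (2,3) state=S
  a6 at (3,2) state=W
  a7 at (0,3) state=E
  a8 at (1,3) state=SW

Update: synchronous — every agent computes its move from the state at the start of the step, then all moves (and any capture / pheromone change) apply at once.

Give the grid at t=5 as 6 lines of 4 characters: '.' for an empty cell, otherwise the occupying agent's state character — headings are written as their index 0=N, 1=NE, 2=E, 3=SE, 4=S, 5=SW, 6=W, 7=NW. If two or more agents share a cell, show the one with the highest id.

.777
777.
...7
....
....
....

t=1: a0@(5,1):NW a1@(4,3):NW a2@(0,3):SE a3@(5,0):NW a4@(5,0):N a5@(3,3):S a6@(3,1):W a7@(5,2):NW a8@(2,2):SW
t=2: a0@(4,0):NW a1@(3,2):NW a2@(5,2):NW a3@(4,3):NW a4@(4,3):NW a5@(4,3):S a6@(3,0):W a7@(4,1):NW a8@(3,1):SW
t=3: a0@(3,3):NW a1@(2,1):NW a2@(4,1):NW a3@(3,2):NW a4@(3,2):NW a5@(3,2):NW a6@(2,3):NW a7@(3,0):NW a8@(2,0):NW
t=4: a0@(2,2):NW a1@(1,0):NW a2@(3,0):NW a3@(2,1):NW a4@(2,1):NW a5@(2,1):NW a6@(1,2):NW a7@(2,3):NW a8@(1,3):NW
t=5: a0@(1,1):NW a1@(0,3):NW a2@(2,3):NW a3@(1,0):NW a4@(1,0):NW a5@(1,0):NW a6@(0,1):NW a7@(1,2):NW a8@(0,2):NW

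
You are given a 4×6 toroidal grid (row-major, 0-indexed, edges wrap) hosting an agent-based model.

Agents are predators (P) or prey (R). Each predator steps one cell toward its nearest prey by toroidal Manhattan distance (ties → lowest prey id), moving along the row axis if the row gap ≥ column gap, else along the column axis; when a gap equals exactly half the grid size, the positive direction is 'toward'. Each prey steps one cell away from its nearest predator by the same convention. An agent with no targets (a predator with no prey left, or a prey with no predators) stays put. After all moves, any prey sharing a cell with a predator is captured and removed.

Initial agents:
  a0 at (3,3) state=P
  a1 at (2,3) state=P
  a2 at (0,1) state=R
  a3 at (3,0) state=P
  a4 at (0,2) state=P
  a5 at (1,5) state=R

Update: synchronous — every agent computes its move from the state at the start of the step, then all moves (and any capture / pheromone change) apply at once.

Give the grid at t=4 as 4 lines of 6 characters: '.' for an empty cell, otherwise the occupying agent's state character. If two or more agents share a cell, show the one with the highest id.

t=1: a0@(3,2):P a1@(2,4):P a3@(0,0):P a4@(0,1):P a5@(1,0):R
t=2: a0@(0,2):P a1@(2,5):P a3@(1,0):P a4@(1,1):P a5@(2,0):R
t=3: a0@(1,2):P a1@(2,0):P a3@(2,0):P a4@(2,1):P
t=4: (unchanged — steady state)

......
..P...
PP....
......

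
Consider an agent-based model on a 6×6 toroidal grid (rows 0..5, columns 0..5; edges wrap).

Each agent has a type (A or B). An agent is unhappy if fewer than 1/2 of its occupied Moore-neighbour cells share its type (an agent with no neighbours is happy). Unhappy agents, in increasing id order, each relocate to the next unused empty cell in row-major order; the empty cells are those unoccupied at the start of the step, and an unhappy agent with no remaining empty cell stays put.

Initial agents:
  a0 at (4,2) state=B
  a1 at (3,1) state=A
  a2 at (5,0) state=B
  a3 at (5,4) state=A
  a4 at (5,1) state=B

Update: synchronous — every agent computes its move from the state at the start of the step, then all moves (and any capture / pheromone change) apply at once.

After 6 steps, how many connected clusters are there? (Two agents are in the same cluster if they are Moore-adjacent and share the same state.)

3

t=1: a0@(4,2):B a1@(0,0):A a2@(5,0):B a3@(5,4):A a4@(5,1):B
t=2: a0@(4,2):B a1@(0,1):A a2@(5,0):B a3@(5,4):A a4@(5,1):B
t=3: a0@(4,2):B a1@(0,0):A a2@(5,0):B a3@(5,4):A a4@(5,1):B
t=4: a0@(4,2):B a1@(0,1):A a2@(5,0):B a3@(5,4):A a4@(5,1):B
t=5: a0@(4,2):B a1@(0,0):A a2@(5,0):B a3@(5,4):A a4@(5,1):B
t=6: a0@(4,2):B a1@(0,1):A a2@(5,0):B a3@(5,4):A a4@(5,1):B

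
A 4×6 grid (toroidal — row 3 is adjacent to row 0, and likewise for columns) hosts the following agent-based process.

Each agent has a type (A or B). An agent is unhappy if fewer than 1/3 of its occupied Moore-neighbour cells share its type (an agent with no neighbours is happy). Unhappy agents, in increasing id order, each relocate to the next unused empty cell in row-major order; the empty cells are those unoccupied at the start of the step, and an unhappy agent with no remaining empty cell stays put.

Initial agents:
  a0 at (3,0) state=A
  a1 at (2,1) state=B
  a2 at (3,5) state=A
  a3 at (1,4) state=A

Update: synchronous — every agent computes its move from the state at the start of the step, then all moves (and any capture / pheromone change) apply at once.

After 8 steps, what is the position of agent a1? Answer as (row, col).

(0, 1)

t=1: a0@(3,0):A a1@(0,0):B a2@(3,5):A a3@(1,4):A
t=2: a0@(3,0):A a1@(0,1):B a2@(3,5):A a3@(1,4):A
t=3: a0@(3,0):A a1@(0,0):B a2@(3,5):A a3@(1,4):A
t=4: a0@(3,0):A a1@(0,1):B a2@(3,5):A a3@(1,4):A
t=5: a0@(3,0):A a1@(0,0):B a2@(3,5):A a3@(1,4):A
t=6: a0@(3,0):A a1@(0,1):B a2@(3,5):A a3@(1,4):A
t=7: a0@(3,0):A a1@(0,0):B a2@(3,5):A a3@(1,4):A
t=8: a0@(3,0):A a1@(0,1):B a2@(3,5):A a3@(1,4):A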